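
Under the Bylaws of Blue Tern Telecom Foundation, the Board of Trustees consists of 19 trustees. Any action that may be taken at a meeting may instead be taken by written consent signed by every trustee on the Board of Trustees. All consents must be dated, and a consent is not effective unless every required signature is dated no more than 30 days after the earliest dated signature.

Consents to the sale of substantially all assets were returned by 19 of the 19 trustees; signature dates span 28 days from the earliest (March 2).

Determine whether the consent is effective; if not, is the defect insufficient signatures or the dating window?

Effective — both the signature and dating-window requirements are satisfied.

Signatures required: the unanimous vote of 19 — unanimous means all 19, so 19 needed; 19 signed. Sufficient.
Dating window: the latest signature is 28 days after the earliest; the limit is 30 days. Within the window.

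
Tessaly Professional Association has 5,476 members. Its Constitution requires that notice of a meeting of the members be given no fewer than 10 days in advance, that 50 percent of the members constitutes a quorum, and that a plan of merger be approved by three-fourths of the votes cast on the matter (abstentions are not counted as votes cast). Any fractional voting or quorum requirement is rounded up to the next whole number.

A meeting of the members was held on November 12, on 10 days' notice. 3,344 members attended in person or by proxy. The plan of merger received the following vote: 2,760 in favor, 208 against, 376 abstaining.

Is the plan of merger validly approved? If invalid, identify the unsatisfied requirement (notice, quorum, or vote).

Valid — all requirements satisfied.

Notice: 10 days given; 10 required. Satisfied.
Quorum: 50% of 5,476 = 2,738; 3,344 present. Satisfied.
Vote: requires three-fourths of the votes cast (3,344 − 376 abstaining = 2,968); 3/4 of 2968 = 2226, so 2,226 needed; 2,760 in favor. Satisfied.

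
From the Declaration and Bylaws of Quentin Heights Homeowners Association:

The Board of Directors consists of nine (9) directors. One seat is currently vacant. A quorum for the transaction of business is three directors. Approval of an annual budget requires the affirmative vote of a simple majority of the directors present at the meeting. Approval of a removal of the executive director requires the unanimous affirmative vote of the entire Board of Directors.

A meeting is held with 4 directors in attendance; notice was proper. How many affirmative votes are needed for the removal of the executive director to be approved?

The removal of the executive director requires the unanimous vote of the entire Board of Directors (9).
Unanimous means all 9.
(Only 4 can vote, so the removal of the executive director cannot pass at this meeting, but the required vote is still 9.)

9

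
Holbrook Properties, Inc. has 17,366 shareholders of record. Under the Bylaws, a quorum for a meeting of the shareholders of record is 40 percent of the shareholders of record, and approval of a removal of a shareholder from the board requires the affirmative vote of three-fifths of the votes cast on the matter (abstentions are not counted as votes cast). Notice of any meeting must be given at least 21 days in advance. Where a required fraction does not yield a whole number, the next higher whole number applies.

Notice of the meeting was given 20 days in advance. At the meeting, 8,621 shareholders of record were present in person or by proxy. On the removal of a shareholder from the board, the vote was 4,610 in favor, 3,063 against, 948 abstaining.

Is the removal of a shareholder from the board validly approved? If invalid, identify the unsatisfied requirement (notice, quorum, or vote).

Invalid — notice requirement not satisfied.

Notice: 20 days given; 21 required. Not satisfied.
Quorum: 40% of 17,366 = 6,946.40, rounded up to 6,947; 8,621 present. Satisfied.
Vote: requires three-fifths of the votes cast (8,621 − 948 abstaining = 7,673); 3/5 of 7673 = 4603.80, rounded up to 4604, so 4,604 needed; 4,610 in favor. Satisfied.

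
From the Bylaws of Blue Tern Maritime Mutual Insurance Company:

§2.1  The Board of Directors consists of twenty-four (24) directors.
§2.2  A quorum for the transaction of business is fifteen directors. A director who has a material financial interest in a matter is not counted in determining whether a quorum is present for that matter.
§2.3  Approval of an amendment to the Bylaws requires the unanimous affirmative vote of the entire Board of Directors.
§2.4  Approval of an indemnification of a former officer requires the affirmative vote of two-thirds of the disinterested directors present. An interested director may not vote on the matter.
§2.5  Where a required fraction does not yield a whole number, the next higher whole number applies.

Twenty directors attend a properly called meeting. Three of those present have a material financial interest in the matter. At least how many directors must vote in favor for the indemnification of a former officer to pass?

The indemnification of a former officer requires two-thirds of the disinterested directors present (20 − 3 = 17).
2/3 of 17 = 11.33, rounded up to 12.

12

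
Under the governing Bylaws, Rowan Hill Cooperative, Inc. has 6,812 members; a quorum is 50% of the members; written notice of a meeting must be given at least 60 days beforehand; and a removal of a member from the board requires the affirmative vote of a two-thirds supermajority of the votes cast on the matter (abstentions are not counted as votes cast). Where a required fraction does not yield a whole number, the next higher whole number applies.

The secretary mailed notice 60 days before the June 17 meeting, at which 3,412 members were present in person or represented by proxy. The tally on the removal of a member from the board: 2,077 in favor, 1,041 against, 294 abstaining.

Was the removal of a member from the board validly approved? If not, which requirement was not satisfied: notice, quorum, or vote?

Invalid — vote requirement not satisfied.

Notice: 60 days given; 60 required. Satisfied.
Quorum: 50% of 6,812 = 3,406; 3,412 present. Satisfied.
Vote: requires two-thirds of the votes cast (3,412 − 294 abstaining = 3,118); 2/3 of 3118 = 2078.67, rounded up to 2079, so 2,079 needed; 2,077 in favor. Not satisfied.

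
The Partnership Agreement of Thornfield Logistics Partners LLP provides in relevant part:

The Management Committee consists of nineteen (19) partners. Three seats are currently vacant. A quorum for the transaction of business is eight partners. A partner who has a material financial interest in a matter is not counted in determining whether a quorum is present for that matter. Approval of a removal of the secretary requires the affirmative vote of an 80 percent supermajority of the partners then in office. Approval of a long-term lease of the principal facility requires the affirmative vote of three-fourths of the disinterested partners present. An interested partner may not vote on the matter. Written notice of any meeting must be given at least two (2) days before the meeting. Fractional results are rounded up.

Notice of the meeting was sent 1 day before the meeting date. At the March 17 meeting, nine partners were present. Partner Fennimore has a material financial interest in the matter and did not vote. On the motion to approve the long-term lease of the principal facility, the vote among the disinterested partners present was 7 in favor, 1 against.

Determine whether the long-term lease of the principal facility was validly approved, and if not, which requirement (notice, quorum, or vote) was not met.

Notice: 1 day given; 2 required (1 < 2). Not satisfied.
Quorum: 9 present, but the 1 interested partner does not count, leaving 8. Quorum is 8. Satisfied.
Vote: the long-term lease of the principal facility requires three-fourths of the disinterested partners present (9 − 1 = 8). 3/4 of 8 = 6, so 6 affirmative votes are needed; 7 voted in favor. Satisfied.

Invalid — notice requirement not satisfied.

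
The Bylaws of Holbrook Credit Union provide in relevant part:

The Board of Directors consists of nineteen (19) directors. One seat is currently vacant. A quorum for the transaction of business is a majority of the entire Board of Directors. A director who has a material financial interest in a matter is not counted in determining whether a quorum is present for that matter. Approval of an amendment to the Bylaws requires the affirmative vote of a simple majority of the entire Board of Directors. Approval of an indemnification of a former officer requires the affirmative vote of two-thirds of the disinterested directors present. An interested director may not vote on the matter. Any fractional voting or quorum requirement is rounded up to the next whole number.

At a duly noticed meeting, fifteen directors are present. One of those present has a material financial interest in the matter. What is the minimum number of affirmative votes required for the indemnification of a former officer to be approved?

10

The indemnification of a former officer requires two-thirds of the disinterested directors present (15 − 1 = 14).
2/3 of 14 = 9.33, rounded up to 10.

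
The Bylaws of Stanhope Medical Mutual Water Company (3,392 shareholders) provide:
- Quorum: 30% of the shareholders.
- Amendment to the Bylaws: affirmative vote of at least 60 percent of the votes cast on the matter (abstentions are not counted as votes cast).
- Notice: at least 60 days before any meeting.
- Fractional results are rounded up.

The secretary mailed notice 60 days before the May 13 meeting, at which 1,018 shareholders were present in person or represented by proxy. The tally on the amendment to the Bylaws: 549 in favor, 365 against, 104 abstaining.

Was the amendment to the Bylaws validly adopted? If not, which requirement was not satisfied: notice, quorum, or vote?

Notice: 60 days given; 60 required. Satisfied.
Quorum: 30% of 3,392 = 1,017.60, rounded up to 1,018; 1,018 present. Satisfied.
Vote: requires three-fifths of the votes cast (1,018 − 104 abstaining = 914); 3/5 of 914 = 548.40, rounded up to 549, so 549 needed; 549 in favor. Satisfied.

Valid — all requirements satisfied.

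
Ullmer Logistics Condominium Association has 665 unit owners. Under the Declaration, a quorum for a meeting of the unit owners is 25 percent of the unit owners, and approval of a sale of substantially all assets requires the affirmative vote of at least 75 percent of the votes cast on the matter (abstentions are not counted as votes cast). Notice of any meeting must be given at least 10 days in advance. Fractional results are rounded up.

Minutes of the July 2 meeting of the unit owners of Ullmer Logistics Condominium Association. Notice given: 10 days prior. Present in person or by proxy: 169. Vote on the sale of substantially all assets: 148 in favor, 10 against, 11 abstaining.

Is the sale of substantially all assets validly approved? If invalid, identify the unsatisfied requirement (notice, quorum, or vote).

Valid — all requirements satisfied.

Notice: 10 days given; 10 required. Satisfied.
Quorum: 25% of 665 = 166.25, rounded up to 167; 169 present. Satisfied.
Vote: requires three-fourths of the votes cast (169 − 11 abstaining = 158); 3/4 of 158 = 118.50, rounded up to 119, so 119 needed; 148 in favor. Satisfied.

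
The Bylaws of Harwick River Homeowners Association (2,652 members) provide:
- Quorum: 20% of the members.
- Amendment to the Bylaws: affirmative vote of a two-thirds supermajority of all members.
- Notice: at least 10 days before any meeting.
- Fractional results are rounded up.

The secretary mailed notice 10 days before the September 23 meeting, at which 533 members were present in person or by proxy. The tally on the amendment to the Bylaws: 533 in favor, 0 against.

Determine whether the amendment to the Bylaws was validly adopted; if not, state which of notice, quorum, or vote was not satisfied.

Notice: 10 days given; 10 required. Satisfied.
Quorum: 20% of 2,652 = 530.40, rounded up to 531; 533 present. Satisfied.
Vote: requires two-thirds of all members (2,652); 2/3 of 2652 = 1768, so 1,768 needed; 533 in favor. Not satisfied.

Invalid — vote requirement not satisfied.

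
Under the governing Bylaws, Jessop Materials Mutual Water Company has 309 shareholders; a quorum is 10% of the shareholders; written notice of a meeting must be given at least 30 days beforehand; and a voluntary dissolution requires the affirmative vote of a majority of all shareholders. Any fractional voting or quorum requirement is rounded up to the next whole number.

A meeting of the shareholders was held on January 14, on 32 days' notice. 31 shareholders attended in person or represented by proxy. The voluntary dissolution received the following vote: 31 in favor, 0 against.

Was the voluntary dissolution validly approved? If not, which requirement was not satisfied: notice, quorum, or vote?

Invalid — vote requirement not satisfied.

Notice: 32 days given; 30 required. Satisfied.
Quorum: 10% of 309 = 30.90, rounded up to 31; 31 present. Satisfied.
Vote: requires a majority of all shareholders (309); a majority of 309 is 155, so 155 needed; 31 in favor. Not satisfied.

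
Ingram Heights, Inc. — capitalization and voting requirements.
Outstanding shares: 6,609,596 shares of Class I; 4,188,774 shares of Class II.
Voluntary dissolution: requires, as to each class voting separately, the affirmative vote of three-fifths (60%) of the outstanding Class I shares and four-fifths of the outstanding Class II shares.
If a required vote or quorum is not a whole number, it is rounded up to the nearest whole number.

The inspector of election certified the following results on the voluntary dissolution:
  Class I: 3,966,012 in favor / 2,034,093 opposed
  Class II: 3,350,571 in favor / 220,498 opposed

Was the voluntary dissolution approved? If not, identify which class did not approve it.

Not approved — the Class II shares did not give the required vote.

Class I: 3/5 of 6609596 = 3965757.60, rounded up to 3965758; 3,965,758 required, 3,966,012 in favor — approved.
Class II: 4/5 of 4188774 = 3351019.20, rounded up to 3351020; 3,351,020 required, 3,350,571 in favor — not approved.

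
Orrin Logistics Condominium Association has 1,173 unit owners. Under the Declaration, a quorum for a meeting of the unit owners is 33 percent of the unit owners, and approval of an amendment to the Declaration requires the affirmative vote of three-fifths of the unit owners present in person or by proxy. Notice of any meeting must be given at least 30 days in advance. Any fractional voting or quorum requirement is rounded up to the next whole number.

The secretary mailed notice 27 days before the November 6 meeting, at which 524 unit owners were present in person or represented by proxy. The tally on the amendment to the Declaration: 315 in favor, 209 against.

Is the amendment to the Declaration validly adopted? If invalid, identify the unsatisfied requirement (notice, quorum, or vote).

Notice: 27 days given; 30 required. Not satisfied.
Quorum: 33% of 1,173 = 387.09, rounded up to 388; 524 present. Satisfied.
Vote: requires three-fifths of those present (524); 3/5 of 524 = 314.40, rounded up to 315, so 315 needed; 315 in favor. Satisfied.

Invalid — notice requirement not satisfied.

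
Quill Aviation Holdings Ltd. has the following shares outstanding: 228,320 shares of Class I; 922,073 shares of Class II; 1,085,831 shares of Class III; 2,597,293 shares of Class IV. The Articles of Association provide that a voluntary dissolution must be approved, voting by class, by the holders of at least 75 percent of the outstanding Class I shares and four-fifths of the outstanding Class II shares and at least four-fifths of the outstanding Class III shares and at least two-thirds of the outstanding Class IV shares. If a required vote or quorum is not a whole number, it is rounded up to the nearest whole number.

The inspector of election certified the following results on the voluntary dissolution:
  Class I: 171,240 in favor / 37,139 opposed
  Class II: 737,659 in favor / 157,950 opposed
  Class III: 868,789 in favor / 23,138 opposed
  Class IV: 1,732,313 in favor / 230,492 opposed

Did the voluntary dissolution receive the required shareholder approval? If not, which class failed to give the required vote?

Class I: 3/4 of 228320 = 171240; 171,240 required, 171,240 in favor — approved.
Class II: 4/5 of 922073 = 737658.40, rounded up to 737659; 737,659 required, 737,659 in favor — approved.
Class III: 4/5 of 1085831 = 868664.80, rounded up to 868665; 868,665 required, 868,789 in favor — approved.
Class IV: 2/3 of 2597293 = 1731528.67, rounded up to 1731529; 1,731,529 required, 1,732,313 in favor — approved.

Approved — every class gave the required vote.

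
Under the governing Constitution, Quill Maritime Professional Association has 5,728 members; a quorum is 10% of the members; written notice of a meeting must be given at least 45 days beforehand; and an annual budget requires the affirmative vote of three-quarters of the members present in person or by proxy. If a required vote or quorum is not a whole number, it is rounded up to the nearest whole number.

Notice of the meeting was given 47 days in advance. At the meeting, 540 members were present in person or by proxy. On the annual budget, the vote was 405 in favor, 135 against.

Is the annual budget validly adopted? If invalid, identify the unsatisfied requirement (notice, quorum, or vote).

Invalid — quorum requirement not satisfied.

Notice: 47 days given; 45 required. Satisfied.
Quorum: 10% of 5,728 = 572.80, rounded up to 573; 540 present. Not satisfied.
Vote: requires three-fourths of those present (540); 3/4 of 540 = 405, so 405 needed; 405 in favor. Satisfied.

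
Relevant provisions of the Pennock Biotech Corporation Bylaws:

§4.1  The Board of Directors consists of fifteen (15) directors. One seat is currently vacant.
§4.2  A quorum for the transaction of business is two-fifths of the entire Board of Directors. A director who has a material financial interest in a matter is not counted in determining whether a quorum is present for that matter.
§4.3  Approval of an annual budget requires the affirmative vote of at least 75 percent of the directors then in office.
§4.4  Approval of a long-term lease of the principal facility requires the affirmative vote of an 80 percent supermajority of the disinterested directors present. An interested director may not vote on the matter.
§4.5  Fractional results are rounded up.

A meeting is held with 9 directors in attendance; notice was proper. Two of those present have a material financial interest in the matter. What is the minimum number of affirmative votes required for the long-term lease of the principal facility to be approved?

6

The long-term lease of the principal facility requires four-fifths of the disinterested directors present (9 − 2 = 7).
4/5 of 7 = 5.60, rounded up to 6.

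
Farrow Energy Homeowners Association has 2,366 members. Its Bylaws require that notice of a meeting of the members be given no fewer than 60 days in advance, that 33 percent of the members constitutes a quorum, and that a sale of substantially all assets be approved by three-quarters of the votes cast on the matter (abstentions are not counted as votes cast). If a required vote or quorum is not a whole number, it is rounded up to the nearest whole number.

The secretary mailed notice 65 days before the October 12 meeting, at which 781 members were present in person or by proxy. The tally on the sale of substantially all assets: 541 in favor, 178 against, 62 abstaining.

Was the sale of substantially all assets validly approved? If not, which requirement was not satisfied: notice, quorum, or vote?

Notice: 65 days given; 60 required. Satisfied.
Quorum: 33% of 2,366 = 780.78, rounded up to 781; 781 present. Satisfied.
Vote: requires three-fourths of the votes cast (781 − 62 abstaining = 719); 3/4 of 719 = 539.25, rounded up to 540, so 540 needed; 541 in favor. Satisfied.

Valid — all requirements satisfied.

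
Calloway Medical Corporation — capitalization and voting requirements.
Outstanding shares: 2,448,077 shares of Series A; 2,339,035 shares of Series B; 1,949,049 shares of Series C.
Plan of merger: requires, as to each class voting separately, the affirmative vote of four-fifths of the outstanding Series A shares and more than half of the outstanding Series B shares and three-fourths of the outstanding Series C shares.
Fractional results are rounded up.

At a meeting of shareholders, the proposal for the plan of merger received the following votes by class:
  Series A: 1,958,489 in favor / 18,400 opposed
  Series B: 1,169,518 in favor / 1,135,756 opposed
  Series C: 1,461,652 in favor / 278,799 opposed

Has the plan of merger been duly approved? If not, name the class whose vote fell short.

Not approved — the Series C shares did not give the required vote.

Series A: 4/5 of 2448077 = 1958461.60, rounded up to 1958462; 1,958,462 required, 1,958,489 in favor — approved.
Series B: a majority of 2339035 is 1169518; 1,169,518 required, 1,169,518 in favor — approved.
Series C: 3/4 of 1949049 = 1461786.75, rounded up to 1461787; 1,461,787 required, 1,461,652 in favor — not approved.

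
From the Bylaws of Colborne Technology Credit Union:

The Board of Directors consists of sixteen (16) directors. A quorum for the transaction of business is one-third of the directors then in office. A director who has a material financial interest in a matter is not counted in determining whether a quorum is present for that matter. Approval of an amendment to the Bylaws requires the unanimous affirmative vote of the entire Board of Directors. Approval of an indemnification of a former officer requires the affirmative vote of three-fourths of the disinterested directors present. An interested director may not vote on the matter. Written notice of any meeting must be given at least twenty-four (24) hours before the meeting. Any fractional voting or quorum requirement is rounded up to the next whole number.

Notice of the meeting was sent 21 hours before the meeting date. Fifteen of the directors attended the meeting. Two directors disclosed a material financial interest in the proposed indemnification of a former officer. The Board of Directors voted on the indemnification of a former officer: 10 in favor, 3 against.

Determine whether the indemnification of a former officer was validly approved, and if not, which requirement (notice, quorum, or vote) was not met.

Invalid — notice requirement not satisfied.

Notice: 21 hours given; 24 required (21 < 24). Not satisfied.
Quorum: 15 present, but the 2 interested directors do not count, leaving 13. Quorum is 6. Satisfied.
Vote: the indemnification of a former officer requires three-fourths of the disinterested directors present (15 − 2 = 13). 3/4 of 13 = 9.75, rounded up to 10, so 10 affirmative votes are needed; 10 voted in favor. Satisfied.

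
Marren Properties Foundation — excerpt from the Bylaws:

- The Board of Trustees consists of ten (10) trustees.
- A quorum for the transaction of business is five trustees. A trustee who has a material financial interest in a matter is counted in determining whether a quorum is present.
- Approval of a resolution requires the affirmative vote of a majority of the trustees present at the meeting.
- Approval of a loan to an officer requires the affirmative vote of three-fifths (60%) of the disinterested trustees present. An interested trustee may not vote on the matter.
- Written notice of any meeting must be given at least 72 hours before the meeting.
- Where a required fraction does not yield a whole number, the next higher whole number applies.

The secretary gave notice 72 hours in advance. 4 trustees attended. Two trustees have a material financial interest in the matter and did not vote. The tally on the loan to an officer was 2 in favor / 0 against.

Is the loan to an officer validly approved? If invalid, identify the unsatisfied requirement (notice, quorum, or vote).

Notice: 72 hours given; 72 required (72 ≥ 72). Satisfied.
Quorum: 4 present (interested trustees count toward quorum); quorum is 5. Not satisfied.
Vote: the loan to an officer requires three-fifths of the disinterested trustees present (4 − 2 = 2). 3/5 of 2 = 1.20, rounded up to 2, so 2 affirmative votes are needed; 2 voted in favor. Satisfied. (Moot — without a quorum no business can be validly transacted.)

Invalid — quorum requirement not satisfied.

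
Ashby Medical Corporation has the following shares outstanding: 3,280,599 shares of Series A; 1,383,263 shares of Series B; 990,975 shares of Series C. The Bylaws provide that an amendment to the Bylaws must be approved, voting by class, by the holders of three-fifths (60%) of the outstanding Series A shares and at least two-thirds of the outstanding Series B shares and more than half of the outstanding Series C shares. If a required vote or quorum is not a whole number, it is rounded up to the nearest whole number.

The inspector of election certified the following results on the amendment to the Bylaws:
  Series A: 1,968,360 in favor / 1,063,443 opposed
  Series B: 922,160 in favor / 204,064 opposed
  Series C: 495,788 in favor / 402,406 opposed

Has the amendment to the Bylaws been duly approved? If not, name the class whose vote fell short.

Series A: 3/5 of 3280599 = 1968359.40, rounded up to 1968360; 1,968,360 required, 1,968,360 in favor — approved.
Series B: 2/3 of 1383263 = 922175.33, rounded up to 922176; 922,176 required, 922,160 in favor — not approved.
Series C: a majority of 990975 is 495488; 495,488 required, 495,788 in favor — approved.

Not approved — the Series B shares did not give the required vote.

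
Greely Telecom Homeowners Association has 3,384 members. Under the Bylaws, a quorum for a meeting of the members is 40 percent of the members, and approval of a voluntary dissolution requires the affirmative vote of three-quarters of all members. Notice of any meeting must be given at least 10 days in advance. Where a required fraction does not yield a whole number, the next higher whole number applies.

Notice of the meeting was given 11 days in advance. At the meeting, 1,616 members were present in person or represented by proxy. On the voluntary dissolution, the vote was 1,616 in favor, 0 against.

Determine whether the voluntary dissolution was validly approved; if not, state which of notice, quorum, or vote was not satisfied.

Notice: 11 days given; 10 required. Satisfied.
Quorum: 40% of 3,384 = 1,353.60, rounded up to 1,354; 1,616 present. Satisfied.
Vote: requires three-fourths of all members (3,384); 3/4 of 3384 = 2538, so 2,538 needed; 1,616 in favor. Not satisfied.

Invalid — vote requirement not satisfied.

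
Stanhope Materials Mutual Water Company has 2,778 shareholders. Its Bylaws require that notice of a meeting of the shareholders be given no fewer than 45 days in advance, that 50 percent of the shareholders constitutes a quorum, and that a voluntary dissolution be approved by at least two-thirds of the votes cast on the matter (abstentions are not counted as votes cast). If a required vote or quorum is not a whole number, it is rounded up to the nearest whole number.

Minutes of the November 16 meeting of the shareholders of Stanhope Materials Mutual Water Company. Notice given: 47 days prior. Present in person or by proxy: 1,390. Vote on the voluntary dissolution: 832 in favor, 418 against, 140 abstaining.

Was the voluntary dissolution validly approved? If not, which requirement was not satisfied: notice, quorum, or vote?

Notice: 47 days given; 45 required. Satisfied.
Quorum: 50% of 2,778 = 1,389; 1,390 present. Satisfied.
Vote: requires two-thirds of the votes cast (1,390 − 140 abstaining = 1,250); 2/3 of 1250 = 833.33, rounded up to 834, so 834 needed; 832 in favor. Not satisfied.

Invalid — vote requirement not satisfied.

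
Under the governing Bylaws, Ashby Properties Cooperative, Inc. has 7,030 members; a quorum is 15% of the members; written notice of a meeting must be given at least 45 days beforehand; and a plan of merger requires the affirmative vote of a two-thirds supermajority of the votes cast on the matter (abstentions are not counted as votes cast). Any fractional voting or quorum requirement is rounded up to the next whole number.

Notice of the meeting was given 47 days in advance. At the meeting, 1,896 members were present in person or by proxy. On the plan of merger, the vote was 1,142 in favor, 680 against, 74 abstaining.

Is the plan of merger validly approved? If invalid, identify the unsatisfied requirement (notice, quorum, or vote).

Invalid — vote requirement not satisfied.

Notice: 47 days given; 45 required. Satisfied.
Quorum: 15% of 7,030 = 1,054.50, rounded up to 1,055; 1,896 present. Satisfied.
Vote: requires two-thirds of the votes cast (1,896 − 74 abstaining = 1,822); 2/3 of 1822 = 1214.67, rounded up to 1215, so 1,215 needed; 1,142 in favor. Not satisfied.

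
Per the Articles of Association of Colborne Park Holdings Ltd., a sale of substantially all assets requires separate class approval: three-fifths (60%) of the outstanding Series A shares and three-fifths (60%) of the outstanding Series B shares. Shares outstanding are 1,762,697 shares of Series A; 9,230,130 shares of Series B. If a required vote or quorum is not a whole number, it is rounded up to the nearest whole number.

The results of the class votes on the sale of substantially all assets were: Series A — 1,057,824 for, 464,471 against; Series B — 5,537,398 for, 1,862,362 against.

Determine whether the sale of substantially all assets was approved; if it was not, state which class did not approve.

Series A: 3/5 of 1762697 = 1057618.20, rounded up to 1057619; 1,057,619 required, 1,057,824 in favor — approved.
Series B: 3/5 of 9230130 = 5538078; 5,538,078 required, 5,537,398 in favor — not approved.

Not approved — the Series B shares did not give the required vote.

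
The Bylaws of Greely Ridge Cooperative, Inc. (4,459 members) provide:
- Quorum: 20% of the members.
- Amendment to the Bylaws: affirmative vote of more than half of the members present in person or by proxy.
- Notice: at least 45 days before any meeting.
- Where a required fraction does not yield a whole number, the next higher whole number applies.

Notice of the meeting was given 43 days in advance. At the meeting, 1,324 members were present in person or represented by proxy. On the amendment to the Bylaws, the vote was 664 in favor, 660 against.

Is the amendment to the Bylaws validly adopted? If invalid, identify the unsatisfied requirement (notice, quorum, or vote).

Notice: 43 days given; 45 required. Not satisfied.
Quorum: 20% of 4,459 = 891.80, rounded up to 892; 1,324 present. Satisfied.
Vote: requires a majority of those present (1,324); a majority of 1324 is 663, so 663 needed; 664 in favor. Satisfied.

Invalid — notice requirement not satisfied.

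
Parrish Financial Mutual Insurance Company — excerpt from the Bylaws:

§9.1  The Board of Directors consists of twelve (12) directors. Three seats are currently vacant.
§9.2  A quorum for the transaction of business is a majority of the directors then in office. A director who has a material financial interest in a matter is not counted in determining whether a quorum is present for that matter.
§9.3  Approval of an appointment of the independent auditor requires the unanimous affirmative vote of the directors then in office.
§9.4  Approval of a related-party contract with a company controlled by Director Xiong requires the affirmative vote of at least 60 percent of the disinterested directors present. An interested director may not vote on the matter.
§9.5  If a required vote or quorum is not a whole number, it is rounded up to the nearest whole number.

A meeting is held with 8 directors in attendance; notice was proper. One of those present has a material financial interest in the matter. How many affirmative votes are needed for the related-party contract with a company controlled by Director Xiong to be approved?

5

The related-party contract with a company controlled by Director Xiong requires three-fifths of the disinterested directors present (8 − 1 = 7).
3/5 of 7 = 4.20, rounded up to 5.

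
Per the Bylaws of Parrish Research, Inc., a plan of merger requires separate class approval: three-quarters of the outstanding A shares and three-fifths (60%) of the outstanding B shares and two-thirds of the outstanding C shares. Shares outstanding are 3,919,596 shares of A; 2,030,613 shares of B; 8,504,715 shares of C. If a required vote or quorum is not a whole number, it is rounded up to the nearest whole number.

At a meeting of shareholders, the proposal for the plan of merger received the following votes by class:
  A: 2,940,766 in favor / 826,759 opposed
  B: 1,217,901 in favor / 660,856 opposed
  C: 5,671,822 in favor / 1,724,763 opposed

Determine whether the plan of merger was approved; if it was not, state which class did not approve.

Not approved — the B shares did not give the required vote.

A: 3/4 of 3919596 = 2939697; 2,939,697 required, 2,940,766 in favor — approved.
B: 3/5 of 2030613 = 1218367.80, rounded up to 1218368; 1,218,368 required, 1,217,901 in favor — not approved.
C: 2/3 of 8504715 = 5669810; 5,669,810 required, 5,671,822 in favor — approved.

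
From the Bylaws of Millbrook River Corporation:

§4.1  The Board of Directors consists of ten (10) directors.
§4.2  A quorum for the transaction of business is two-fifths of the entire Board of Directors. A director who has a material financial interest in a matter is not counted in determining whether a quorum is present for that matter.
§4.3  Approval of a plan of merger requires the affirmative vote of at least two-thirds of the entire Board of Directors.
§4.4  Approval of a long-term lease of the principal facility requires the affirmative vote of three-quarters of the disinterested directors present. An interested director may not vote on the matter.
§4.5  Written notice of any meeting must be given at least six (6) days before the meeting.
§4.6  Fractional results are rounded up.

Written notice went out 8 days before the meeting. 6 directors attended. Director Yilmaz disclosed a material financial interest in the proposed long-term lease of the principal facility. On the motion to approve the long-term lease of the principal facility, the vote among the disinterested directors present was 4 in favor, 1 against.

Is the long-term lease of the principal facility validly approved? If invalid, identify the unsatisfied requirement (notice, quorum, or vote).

Valid — all requirements satisfied.

Notice: 8 days given; 6 required (8 ≥ 6). Satisfied.
Quorum: 6 present, but the 1 interested director does not count, leaving 5. Quorum is 4. Satisfied.
Vote: the long-term lease of the principal facility requires three-fourths of the disinterested directors present (6 − 1 = 5). 3/4 of 5 = 3.75, rounded up to 4, so 4 affirmative votes are needed; 4 voted in favor. Satisfied.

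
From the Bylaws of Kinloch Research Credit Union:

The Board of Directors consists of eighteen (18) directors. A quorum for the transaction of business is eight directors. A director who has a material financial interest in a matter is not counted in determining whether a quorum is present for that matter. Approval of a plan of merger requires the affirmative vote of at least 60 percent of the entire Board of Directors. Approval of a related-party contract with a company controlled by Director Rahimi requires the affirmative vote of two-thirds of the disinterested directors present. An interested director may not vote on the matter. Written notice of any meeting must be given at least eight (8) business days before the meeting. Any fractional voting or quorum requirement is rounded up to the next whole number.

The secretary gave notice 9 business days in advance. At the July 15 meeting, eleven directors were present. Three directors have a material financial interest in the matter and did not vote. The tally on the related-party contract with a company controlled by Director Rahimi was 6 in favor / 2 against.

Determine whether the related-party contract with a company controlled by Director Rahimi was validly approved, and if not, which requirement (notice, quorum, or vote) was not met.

Notice: 9 business days given; 8 required (9 ≥ 8). Satisfied.
Quorum: 11 present, but the 3 interested directors do not count, leaving 8. Quorum is 8. Satisfied.
Vote: the related-party contract with a company controlled by Director Rahimi requires two-thirds of the disinterested directors present (11 − 3 = 8). 2/3 of 8 = 5.33, rounded up to 6, so 6 affirmative votes are needed; 6 voted in favor. Satisfied.

Valid — all requirements satisfied.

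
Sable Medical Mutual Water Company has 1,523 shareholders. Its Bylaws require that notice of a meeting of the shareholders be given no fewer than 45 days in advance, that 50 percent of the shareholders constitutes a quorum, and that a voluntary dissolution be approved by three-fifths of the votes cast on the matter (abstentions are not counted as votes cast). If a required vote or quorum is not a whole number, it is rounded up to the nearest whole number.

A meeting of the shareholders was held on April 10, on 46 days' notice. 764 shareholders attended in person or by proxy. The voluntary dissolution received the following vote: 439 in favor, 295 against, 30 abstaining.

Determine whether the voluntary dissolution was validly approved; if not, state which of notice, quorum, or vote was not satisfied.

Invalid — vote requirement not satisfied.

Notice: 46 days given; 45 required. Satisfied.
Quorum: 50% of 1,523 = 761.50, rounded up to 762; 764 present. Satisfied.
Vote: requires three-fifths of the votes cast (764 − 30 abstaining = 734); 3/5 of 734 = 440.40, rounded up to 441, so 441 needed; 439 in favor. Not satisfied.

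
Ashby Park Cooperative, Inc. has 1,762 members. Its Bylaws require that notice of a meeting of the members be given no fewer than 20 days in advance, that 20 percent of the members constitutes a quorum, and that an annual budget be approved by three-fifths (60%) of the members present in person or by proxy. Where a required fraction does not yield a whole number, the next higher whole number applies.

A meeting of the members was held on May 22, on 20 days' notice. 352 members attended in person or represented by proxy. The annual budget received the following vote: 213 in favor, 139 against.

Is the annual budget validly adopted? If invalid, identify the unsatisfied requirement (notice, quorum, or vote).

Invalid — quorum requirement not satisfied.

Notice: 20 days given; 20 required. Satisfied.
Quorum: 20% of 1,762 = 352.40, rounded up to 353; 352 present. Not satisfied.
Vote: requires three-fifths of those present (352); 3/5 of 352 = 211.20, rounded up to 212, so 212 needed; 213 in favor. Satisfied.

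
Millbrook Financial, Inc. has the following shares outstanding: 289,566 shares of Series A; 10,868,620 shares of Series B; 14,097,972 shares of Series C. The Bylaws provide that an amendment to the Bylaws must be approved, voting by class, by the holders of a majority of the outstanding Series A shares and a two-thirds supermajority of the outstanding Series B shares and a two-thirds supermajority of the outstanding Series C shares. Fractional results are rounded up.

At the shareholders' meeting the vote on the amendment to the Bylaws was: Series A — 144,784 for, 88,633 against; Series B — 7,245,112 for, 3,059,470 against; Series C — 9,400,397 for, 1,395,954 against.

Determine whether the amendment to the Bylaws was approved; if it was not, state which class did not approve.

Series A: a majority of 289566 is 144784; 144,784 required, 144,784 in favor — approved.
Series B: 2/3 of 10868620 = 7245746.67, rounded up to 7245747; 7,245,747 required, 7,245,112 in favor — not approved.
Series C: 2/3 of 14097972 = 9398648; 9,398,648 required, 9,400,397 in favor — approved.

Not approved — the Series B shares did not give the required vote.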